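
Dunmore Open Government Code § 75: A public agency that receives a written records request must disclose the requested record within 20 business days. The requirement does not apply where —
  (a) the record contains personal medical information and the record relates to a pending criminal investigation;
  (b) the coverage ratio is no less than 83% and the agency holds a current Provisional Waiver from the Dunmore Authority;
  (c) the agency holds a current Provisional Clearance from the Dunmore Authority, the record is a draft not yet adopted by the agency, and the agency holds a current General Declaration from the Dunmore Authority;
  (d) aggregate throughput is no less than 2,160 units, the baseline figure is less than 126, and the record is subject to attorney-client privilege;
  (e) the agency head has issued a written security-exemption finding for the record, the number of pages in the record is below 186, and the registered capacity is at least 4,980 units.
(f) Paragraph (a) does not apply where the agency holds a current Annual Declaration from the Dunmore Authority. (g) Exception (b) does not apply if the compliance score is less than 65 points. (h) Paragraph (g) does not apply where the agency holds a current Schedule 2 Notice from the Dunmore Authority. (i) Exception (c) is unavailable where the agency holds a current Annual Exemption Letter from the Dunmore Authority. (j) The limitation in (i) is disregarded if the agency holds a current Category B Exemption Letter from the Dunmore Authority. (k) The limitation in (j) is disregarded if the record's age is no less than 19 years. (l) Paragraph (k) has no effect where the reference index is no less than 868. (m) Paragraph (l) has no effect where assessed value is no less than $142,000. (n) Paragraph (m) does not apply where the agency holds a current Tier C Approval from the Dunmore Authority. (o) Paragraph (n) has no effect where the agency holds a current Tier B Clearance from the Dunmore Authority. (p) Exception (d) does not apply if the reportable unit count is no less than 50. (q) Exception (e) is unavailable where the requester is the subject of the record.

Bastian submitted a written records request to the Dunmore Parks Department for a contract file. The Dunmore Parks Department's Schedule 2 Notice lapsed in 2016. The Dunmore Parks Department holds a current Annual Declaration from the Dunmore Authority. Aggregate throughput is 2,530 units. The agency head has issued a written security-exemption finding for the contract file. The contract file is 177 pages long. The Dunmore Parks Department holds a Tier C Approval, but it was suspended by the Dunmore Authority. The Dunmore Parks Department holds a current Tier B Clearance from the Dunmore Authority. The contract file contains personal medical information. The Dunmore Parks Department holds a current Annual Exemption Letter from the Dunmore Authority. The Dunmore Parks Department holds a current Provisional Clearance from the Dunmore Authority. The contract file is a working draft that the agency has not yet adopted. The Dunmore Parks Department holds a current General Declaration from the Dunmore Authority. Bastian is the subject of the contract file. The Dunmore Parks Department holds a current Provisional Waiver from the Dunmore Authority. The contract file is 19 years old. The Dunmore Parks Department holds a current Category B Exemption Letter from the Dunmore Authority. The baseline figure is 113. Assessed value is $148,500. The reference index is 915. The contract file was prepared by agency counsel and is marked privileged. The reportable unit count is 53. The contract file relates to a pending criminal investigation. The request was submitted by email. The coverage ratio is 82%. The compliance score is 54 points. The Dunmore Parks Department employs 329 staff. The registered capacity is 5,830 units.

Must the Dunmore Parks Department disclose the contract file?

Exception (a) is satisfied on its face — the contract file contains personal medical information; the contract file relates to a pending investigation. Turning to paragraph (f): (f) operates against (a): a current Annual Declaration is held. (a) is therefore removed.
Exception (b) does not apply: the coverage ratio is 82%, short of 83%.
Exception (c)'s conditions are all satisfied: a current Provisional Clearance is held; the contract file is an unadopted draft; a current General Declaration is held. However, paragraphs (i)–(o) must be considered: (i) is triggered — a current Annual Exemption Letter is held. (j) is triggered (a current Category B Exemption Letter is held), but is displaced by (k): (k) applies — the record's age is 19 years, meeting the 19 years threshold. (l) is engaged (the reference index is 915, meeting the 868 threshold), but is displaced by (m): (m) operates — assessed value is $148,500, meeting the $142,000 threshold. (n) is not engaged (the Tier C Approval is not current), so (m) stands. So (c) is unavailable.
Exception (d)'s conditions are all satisfied: aggregate throughput is 2,530 units, meeting the 2,160 units threshold; the baseline figure is 113, less than the 126 limit; the contract file is privileged. However, paragraph (p) must be considered: (p) operates against (d): the reportable unit count is 53, meeting the 50 threshold. (d) is therefore removed.
Exception (e)'s conditions are all satisfied: a written security-exemption finding has been issued; the number of pages in the record is 177, below the 186 limit; the registered capacity is 5,830 units, meeting the 4,980 units threshold. Turning to paragraph (q): (q) is triggered — Bastian is the subject of the contract file. So (e) is unavailable.
No exception displaces § 75.

Yes — the Dunmore Parks Department must disclose the contract file.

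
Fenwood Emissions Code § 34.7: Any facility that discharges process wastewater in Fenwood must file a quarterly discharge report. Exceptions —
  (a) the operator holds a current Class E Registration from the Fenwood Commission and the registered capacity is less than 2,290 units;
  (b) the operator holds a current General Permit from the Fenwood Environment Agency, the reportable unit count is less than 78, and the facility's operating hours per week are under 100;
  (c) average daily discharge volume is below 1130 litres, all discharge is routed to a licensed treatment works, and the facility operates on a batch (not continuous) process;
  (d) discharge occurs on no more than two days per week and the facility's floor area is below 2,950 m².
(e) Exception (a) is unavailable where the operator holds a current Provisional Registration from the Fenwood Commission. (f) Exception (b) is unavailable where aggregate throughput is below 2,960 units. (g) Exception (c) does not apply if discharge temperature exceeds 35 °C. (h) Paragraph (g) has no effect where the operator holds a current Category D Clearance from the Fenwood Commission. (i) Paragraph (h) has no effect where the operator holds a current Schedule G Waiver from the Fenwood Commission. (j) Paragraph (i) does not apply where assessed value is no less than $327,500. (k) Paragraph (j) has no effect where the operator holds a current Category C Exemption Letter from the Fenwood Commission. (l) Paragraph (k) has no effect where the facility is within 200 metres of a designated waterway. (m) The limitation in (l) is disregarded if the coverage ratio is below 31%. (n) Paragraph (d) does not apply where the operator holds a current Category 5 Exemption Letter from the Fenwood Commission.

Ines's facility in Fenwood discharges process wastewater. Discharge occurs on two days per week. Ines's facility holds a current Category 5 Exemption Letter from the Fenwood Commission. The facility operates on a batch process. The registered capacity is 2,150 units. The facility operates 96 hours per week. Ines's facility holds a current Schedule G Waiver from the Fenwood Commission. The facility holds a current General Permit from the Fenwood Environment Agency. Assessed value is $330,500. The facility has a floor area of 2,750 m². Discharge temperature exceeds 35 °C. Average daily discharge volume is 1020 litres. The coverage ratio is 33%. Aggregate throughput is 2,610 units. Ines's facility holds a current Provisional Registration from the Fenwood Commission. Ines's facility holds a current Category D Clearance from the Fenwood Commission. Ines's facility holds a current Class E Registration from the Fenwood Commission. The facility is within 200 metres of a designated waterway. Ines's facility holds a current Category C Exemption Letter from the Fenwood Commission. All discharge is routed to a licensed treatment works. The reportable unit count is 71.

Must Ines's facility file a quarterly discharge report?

No — exception (c) applies; Ines's facility is not required to file a quarterly discharge report.

Exception (a) is satisfied on its face — a current Class E Registration is held; the registered capacity is 2,150 units, less than the 2,290 units limit. But: (e) operates against (a): a current Provisional Registration is held. So (a) is unavailable.
Exception (b) is satisfied on its face — a current General Permit is held; the reportable unit count is 71, less than the 78 limit; the facility's operating hours per week are 96, under the 100 limit. However, paragraph (f) must be considered: (f) is triggered — aggregate throughput is 2,610 units, below the 2,960 units limit. (b) is therefore removed.
Exception (c)'s conditions are all satisfied: average daily discharge volume is 1020 litres, below the 1130 litres limit; discharge is routed to a licensed treatment works; the facility operates on a batch process. Under paragraphs (g)–(m): (g) would limit (c) — discharge temperature exceeds 35 °C — but (h) sets (g) aside: (h) operates against (g): a current Category D Clearance is held. (i) would limit (h) — a current Schedule G Waiver is held — but (j) sets (i) aside: (j) operates against (i): assessed value is $330,500, meeting the $327,500 threshold. (k) operates (a current Category C Exemption Letter is held), but is set aside by (l): (l) is engaged — the facility is within 200 m of a designated waterway. (m) does not operate here (the coverage ratio is 33%, not below 31%), so (l) stands. Exception (c) stands.
Exception (d) is satisfied on its face — discharge occurs on no more than two days per week; the facility's floor area is 2,750 m², below the 2,950 m² limit. But: (n) is engaged — a current Category 5 Exemption Letter is held. (d) is therefore removed.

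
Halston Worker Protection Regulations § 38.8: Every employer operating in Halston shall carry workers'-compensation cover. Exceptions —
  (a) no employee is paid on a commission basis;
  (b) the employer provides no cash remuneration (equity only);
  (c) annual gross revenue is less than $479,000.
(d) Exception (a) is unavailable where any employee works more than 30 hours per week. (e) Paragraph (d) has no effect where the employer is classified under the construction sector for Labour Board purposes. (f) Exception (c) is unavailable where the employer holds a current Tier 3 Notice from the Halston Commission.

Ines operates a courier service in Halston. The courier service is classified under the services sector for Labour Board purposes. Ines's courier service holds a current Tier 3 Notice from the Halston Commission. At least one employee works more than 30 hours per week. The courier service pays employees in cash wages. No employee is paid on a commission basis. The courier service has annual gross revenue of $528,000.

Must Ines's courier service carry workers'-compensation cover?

Yes — Ines's courier service must carry workers'-compensation cover.

Exception (a): no employee is paid on commission — every condition holds. But applying paragraphs (d)–(e): (d) operates against (a): at least one employee exceeds 30 hours/week. (e) is not triggered (the courier service is classified under the services sector), so (d) stands. (a) is therefore removed.
Exception (b) does not apply: employees are paid cash wages.
Exception (c) requires that annual gross revenue is less than $479,000; but annual gross revenue is $528,000, not less than $479,000, so (c) is unavailable.
No exception applies. The general rule governs.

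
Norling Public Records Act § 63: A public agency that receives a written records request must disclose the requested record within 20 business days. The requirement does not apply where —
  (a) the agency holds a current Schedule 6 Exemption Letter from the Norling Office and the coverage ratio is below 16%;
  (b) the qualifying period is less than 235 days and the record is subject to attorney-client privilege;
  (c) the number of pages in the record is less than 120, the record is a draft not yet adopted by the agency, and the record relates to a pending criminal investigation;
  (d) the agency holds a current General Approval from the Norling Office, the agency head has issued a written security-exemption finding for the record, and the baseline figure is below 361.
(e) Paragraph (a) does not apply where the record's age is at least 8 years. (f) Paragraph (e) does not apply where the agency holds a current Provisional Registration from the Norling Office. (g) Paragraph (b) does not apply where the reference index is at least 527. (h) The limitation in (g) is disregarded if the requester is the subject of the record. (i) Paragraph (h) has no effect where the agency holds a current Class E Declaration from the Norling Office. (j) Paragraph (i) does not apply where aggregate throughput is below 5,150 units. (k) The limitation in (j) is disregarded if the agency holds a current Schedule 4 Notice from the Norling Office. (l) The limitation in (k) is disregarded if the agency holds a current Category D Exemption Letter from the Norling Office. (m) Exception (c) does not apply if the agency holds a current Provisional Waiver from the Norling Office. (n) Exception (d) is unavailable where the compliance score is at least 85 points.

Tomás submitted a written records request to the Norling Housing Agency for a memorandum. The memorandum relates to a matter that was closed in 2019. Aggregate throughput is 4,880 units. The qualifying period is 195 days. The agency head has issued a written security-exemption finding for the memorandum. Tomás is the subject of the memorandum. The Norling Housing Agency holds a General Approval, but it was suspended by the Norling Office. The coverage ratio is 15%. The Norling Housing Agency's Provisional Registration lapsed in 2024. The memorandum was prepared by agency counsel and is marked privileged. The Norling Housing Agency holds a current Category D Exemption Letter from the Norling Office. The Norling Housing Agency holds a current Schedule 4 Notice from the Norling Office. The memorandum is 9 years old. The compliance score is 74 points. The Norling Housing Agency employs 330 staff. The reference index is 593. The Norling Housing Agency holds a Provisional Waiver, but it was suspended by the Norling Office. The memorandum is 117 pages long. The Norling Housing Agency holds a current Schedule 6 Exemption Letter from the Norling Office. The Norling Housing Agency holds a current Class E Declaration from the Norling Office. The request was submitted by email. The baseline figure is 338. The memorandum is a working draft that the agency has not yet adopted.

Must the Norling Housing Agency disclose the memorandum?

Exception (a): a current Schedule 6 Exemption Letter is held; the coverage ratio is 15%, below the 16% limit — every condition holds. But applying paragraphs (e)–(f): (e) applies — the record's age is 9 years, meeting the 8 years threshold. (f), which would lift (e), is not triggered — the Provisional Registration is not current. So (a) is unavailable.
Exception (b) is satisfied on its face — the qualifying period is 195 days, less than the 235 days limit; the memorandum is privileged. As to paragraphs (g)–(l): (g) operates (the reference index is 593, meeting the 527 threshold), but yields to (h): (h) is triggered — Tomás is the subject of the memorandum. (i) is triggered (a current Class E Declaration is held), but is overridden by (j): (j) applies — aggregate throughput is 4,880 units, below the 5,150 units limit. (k) applies (a current Schedule 4 Notice is held), but is overridden by (l): (l) operates against (k): a current Category D Exemption Letter is held. (b) remains available.
Exception (c) fails — the memorandum relates to a closed matter.
Exception (d) requires that the agency holds a current General Approval from the Norling Office; but no current General Approval is held, so (d) is unavailable.

No — exception (b) applies; the Norling Housing Agency is not required to disclose the memorandum.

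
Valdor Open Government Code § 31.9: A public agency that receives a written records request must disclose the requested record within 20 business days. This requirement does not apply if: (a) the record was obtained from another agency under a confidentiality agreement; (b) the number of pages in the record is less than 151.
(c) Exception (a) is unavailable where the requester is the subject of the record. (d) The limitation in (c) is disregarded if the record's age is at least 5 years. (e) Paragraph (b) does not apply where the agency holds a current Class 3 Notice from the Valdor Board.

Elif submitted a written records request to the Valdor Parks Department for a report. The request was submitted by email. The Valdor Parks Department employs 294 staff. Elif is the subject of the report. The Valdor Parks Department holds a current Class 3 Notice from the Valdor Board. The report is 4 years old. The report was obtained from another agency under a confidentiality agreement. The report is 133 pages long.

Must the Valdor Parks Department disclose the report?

Yes — the Valdor Parks Department must disclose the report.

Exception (a) is satisfied on its face — the report was obtained under a confidentiality agreement. Turning to paragraphs (c)–(d): (c) operates against (a): Elif is the subject of the report. (d), which would lift (c), is inapplicable — the record's age is 4 years, short of 5 years. So (a) is unavailable.
Exception (b) is satisfied on its face — the number of pages in the record is 133, less than the 151 limit. But: (e) is triggered — a current Class 3 Notice is held. Exception (b) does not apply.
No exception is made out. the Valdor Parks Department falls within the general rule.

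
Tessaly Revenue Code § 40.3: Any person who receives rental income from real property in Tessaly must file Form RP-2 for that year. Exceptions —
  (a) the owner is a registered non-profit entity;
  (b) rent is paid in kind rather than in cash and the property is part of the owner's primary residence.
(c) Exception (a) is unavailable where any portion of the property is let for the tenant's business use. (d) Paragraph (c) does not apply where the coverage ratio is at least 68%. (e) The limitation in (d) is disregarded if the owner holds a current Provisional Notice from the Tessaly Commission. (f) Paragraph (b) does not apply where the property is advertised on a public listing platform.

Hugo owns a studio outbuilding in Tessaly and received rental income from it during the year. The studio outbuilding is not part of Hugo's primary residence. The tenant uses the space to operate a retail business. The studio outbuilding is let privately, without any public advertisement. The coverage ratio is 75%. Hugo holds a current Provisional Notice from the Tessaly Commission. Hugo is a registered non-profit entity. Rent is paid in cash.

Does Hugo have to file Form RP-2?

Exception (a) is satisfied on its face — Hugo is a registered non-profit. But applying paragraphs (c)–(e): (c) operates against (a): the space is let for business use. (d) operates (the coverage ratio is 75%, meeting the 68% threshold), but yields to (e): (e) applies — a current Provisional Notice is held. So (a) is unavailable.
Exception (b) does not apply: rent is paid in cash.
No exception displaces § 40.3.

Yes — Hugo must file Form RP-2.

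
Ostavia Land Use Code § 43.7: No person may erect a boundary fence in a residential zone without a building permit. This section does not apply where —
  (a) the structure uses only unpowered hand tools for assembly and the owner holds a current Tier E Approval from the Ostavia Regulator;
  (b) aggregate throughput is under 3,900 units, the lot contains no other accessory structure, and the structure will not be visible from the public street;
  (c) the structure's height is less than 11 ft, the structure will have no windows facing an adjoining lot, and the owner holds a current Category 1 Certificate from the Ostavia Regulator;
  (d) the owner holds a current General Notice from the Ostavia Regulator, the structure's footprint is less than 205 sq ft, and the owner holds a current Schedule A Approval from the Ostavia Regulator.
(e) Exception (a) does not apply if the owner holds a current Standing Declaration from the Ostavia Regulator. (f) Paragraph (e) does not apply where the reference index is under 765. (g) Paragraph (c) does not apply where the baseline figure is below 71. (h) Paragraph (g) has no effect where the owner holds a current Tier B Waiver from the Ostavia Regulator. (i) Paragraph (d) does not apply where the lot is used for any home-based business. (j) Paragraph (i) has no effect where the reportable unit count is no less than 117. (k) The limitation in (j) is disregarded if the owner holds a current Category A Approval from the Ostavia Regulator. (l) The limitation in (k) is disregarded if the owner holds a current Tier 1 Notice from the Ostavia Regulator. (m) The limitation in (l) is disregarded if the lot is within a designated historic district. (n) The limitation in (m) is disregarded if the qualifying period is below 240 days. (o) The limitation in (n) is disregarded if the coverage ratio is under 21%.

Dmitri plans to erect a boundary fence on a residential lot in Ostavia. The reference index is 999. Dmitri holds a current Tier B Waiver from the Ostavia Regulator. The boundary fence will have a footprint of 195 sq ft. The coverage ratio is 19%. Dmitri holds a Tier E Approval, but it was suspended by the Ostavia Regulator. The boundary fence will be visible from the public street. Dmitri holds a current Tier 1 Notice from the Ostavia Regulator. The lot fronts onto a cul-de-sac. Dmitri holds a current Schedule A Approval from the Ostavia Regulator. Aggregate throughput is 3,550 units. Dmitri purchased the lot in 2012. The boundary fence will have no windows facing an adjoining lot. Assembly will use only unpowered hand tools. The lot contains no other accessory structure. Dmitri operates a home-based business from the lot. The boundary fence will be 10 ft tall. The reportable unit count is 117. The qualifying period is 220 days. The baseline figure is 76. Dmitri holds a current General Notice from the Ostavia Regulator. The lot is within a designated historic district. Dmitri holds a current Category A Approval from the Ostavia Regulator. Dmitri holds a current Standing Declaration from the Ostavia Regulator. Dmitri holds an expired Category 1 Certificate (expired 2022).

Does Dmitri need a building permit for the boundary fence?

Yes — Dmitri must obtain a building permit.

Exception (a) requires that the owner holds a current Tier E Approval from the Ostavia Regulator; but no current Tier E Approval is held, so (a) is unavailable.
Exception (b) fails — the structure will be visible from the street.
Exception (c) requires that the owner holds a current Category 1 Certificate from the Ostavia Regulator; but there is no Category 1 Certificate in force, so (c) is unavailable.
Exception (d): a current General Notice is held; the structure's footprint is 195 sq ft, less than the 205 sq ft limit; a current Schedule A Approval is held — every condition holds. But: (i) applies — a home-based business operates on the lot. (j) operates (the reportable unit count is 117, meeting the 117 threshold), but is itself disapplied by (k): (k) is engaged — a current Category A Approval is held. (l) is triggered (a current Tier 1 Notice is held), but is displaced by (m): (m) operates against (l): the lot is in a historic district. (n) is engaged (the qualifying period is 220 days, below the 240 days limit), but is set aside by (o): (o) operates against (n): the coverage ratio is 19%, under the 21% limit. Exception (d) does not apply.
No exception displaces § 43.7.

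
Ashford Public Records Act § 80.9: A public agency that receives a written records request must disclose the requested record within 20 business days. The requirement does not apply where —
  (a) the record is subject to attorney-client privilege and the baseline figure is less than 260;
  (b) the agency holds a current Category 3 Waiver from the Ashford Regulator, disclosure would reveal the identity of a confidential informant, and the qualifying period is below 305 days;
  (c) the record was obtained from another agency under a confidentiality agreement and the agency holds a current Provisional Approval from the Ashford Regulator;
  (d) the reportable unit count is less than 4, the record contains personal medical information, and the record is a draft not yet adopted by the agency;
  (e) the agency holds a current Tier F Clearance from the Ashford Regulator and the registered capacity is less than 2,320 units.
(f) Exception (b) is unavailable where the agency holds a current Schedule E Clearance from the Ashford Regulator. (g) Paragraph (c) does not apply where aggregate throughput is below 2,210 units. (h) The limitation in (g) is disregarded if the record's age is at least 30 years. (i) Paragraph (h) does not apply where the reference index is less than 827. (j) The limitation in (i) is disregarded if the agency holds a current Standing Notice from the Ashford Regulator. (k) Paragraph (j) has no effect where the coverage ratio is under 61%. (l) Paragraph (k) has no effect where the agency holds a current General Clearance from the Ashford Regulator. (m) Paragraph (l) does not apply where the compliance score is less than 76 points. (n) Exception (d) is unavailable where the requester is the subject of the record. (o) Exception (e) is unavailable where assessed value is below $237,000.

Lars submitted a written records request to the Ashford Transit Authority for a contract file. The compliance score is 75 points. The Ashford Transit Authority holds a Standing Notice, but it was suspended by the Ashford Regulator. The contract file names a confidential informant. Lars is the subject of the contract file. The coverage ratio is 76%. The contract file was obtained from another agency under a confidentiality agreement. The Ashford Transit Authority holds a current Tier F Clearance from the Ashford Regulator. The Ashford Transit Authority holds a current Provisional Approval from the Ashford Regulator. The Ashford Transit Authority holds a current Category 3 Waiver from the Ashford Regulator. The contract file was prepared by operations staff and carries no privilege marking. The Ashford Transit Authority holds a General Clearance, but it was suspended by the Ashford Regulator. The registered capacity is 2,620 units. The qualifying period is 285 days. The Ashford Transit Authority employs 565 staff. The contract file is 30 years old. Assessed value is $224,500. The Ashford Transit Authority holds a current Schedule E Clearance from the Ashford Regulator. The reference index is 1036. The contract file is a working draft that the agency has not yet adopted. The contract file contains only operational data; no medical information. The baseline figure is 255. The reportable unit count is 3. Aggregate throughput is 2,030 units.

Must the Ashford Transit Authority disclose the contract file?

No — exception (c) applies; the Ashford Transit Authority is not required to disclose the contract file.

Exception (a) does not apply: the contract file carries no privilege marking.
Exception (b)'s conditions are all satisfied: a current Category 3 Waiver is held; the contract file names a confidential informant; the qualifying period is 285 days, below the 305 days limit. But: (f) operates against (b): a current Schedule E Clearance is held. (b) is therefore removed.
Exception (c) is satisfied on its face — the contract file was obtained under a confidentiality agreement; a current Provisional Approval is held. Under paragraphs (g)–(m): (g) would limit (c) — aggregate throughput is 2,030 units, below the 2,210 units limit — but (h) sets (g) aside: (h) applies — the record's age is 30 years, meeting the 30 years threshold. (i) does not operate here (the reference index is 1,036, not less than 827), so (h) stands. So (c) applies.
Exception (d) fails — the contract file contains only operational data.
Exception (e) does not apply: the registered capacity is 2,620 units, not less than 2,320 units.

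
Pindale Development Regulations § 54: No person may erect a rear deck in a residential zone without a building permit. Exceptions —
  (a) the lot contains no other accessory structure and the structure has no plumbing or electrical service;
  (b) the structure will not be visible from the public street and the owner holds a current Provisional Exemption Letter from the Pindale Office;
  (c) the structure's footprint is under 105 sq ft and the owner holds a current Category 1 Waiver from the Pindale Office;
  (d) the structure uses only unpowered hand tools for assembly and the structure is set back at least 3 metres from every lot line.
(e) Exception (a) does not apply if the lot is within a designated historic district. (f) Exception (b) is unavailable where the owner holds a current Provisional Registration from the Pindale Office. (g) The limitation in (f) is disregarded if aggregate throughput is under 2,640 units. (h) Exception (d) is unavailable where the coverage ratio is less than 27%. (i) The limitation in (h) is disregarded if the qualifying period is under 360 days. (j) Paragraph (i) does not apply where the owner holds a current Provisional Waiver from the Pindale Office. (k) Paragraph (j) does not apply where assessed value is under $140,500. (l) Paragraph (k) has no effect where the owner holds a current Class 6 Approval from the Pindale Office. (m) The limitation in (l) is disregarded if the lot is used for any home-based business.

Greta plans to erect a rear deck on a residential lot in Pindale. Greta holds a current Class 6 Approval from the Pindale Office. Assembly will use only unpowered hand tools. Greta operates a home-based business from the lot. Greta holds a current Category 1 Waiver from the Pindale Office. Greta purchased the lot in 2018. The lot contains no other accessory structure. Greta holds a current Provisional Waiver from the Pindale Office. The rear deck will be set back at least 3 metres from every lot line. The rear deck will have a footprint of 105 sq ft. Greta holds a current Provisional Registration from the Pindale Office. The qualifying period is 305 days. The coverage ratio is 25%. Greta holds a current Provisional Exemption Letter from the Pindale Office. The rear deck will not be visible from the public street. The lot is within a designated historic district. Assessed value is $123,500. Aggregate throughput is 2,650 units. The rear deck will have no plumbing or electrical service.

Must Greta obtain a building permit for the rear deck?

No — exception (d) applies; Greta does not need a building permit.

Exception (a): the lot has no other accessory structure; there is no plumbing or electrical service — every condition holds. Turning to paragraph (e): (e) operates — the lot is in a historic district. (a) is therefore removed.
Exception (b) is satisfied on its face — the structure will not be visible from the street; a current Provisional Exemption Letter is held. But applying paragraphs (f)–(g): (f) operates against (b): a current Provisional Registration is held. (g) does not operate here (aggregate throughput is 2,650 units, not under 2,640 units), so (f) stands. (b) is therefore removed.
Exception (c) requires that the structure's footprint is under 105 sq ft; but the structure's footprint is 105 sq ft, not under 105 sq ft, so (c) is unavailable.
Exception (d) is satisfied on its face — assembly uses only hand tools; the setback is at least 3 m on every side. As to paragraphs (h)–(m): (h) is engaged (the coverage ratio is 25%, less than the 27% limit), but is displaced by (i): (i) is engaged — the qualifying period is 305 days, under the 360 days limit. (j) applies (a current Provisional Waiver is held), but is itself disapplied by (k): (k) operates against (j): assessed value is $123,500, under the $140,500 limit. (l) is triggered (a current Class 6 Approval is held), but is itself disapplied by (m): (m) applies — a home-based business operates on the lot. So (d) applies.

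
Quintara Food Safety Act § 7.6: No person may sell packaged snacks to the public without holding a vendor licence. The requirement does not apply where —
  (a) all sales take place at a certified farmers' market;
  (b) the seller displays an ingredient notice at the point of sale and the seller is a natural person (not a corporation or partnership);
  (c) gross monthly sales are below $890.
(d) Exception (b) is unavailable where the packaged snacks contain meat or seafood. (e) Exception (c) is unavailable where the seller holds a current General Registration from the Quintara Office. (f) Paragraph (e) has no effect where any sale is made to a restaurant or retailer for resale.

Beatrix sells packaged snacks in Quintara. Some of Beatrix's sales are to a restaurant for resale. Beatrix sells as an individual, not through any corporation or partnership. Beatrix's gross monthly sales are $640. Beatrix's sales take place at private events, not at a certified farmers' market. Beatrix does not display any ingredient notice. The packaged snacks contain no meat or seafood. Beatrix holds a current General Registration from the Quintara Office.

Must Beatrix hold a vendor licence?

No — exception (c) applies; Beatrix is not required to hold a vendor licence.

Exception (a) fails — sales are at private events, not a certified farmers' market.
Exception (b) fails — no ingredient notice is displayed.
Exception (c): gross monthly sales are $640, below the $890 limit — every condition holds. As to paragraphs (e)–(f): (e) would limit (c) — a current General Registration is held — but (f) sets (e) aside: (f) operates against (e): some sales are to a restaurant for resale. (c) remains available.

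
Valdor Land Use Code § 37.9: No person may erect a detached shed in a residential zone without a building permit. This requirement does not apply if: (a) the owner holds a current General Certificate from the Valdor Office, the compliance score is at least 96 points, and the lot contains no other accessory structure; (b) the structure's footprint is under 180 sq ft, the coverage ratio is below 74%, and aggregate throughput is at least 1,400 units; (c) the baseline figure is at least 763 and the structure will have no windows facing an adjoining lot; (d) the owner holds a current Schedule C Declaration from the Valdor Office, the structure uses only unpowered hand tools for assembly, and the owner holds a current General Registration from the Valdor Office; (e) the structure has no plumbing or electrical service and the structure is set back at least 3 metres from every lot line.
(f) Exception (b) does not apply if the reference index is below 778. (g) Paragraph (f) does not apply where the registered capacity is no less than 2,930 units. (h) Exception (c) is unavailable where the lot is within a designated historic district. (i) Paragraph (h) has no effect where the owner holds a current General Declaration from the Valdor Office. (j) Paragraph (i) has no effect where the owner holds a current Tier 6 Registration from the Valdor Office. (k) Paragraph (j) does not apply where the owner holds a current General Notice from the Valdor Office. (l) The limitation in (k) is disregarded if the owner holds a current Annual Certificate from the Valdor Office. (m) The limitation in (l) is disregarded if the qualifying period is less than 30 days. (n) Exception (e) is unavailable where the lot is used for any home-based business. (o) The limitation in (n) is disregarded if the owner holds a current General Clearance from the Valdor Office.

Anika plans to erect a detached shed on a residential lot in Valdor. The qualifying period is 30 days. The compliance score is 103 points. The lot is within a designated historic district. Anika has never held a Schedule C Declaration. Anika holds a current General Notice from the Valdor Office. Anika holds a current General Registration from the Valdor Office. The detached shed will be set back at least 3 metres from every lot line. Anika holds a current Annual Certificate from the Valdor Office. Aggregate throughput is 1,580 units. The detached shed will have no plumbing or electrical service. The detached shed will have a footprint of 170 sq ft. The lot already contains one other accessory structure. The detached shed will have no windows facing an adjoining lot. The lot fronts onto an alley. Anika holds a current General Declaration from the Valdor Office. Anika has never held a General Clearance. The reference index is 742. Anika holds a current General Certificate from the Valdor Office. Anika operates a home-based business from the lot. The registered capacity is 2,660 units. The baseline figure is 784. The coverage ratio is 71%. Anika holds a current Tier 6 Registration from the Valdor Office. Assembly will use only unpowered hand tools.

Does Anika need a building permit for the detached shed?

Yes — Anika must obtain a building permit.

Exception (a) requires that the lot contains no other accessory structure; but the lot already has another accessory structure, so (a) is unavailable.
Exception (b)'s conditions are all satisfied: the structure's footprint is 170 sq ft, under the 180 sq ft limit; the coverage ratio is 71%, below the 74% limit; aggregate throughput is 1,580 units, meeting the 1,400 units threshold. Turning to paragraphs (f)–(g): (f) applies — the reference index is 742, below the 778 limit. (g), which would lift (f), is not engaged — the registered capacity is 2,660 units, short of 2,930 units. So (b) is unavailable.
All of (c)'s requirements are met (the baseline figure is 784, meeting the 763 threshold; no windows face an adjoining lot). But applying paragraphs (h)–(m): (h) operates against (c): the lot is in a historic district. (i) operates (a current General Declaration is held), but is displaced by (j): (j) is engaged — a current Tier 6 Registration is held. (k) would limit (j) — a current General Notice is held — but (l) sets (k) aside: (l) operates — a current Annual Certificate is held. (m) is not engaged (the qualifying period is 30 days, not less than 30 days), so (l) stands. Exception (c) does not apply.
Exception (d) requires that the owner holds a current Schedule C Declaration from the Valdor Office; but the Schedule C Declaration is not current, so (d) is unavailable.
Exception (e) is satisfied on its face — there is no plumbing or electrical service; the setback is at least 3 m on every side. But: (n) is engaged — a home-based business operates on the lot. (o), which would lift (n), does not operate here — no current General Clearance is held. Exception (e) does not apply.
No exception is made out. Anika falls within the general rule.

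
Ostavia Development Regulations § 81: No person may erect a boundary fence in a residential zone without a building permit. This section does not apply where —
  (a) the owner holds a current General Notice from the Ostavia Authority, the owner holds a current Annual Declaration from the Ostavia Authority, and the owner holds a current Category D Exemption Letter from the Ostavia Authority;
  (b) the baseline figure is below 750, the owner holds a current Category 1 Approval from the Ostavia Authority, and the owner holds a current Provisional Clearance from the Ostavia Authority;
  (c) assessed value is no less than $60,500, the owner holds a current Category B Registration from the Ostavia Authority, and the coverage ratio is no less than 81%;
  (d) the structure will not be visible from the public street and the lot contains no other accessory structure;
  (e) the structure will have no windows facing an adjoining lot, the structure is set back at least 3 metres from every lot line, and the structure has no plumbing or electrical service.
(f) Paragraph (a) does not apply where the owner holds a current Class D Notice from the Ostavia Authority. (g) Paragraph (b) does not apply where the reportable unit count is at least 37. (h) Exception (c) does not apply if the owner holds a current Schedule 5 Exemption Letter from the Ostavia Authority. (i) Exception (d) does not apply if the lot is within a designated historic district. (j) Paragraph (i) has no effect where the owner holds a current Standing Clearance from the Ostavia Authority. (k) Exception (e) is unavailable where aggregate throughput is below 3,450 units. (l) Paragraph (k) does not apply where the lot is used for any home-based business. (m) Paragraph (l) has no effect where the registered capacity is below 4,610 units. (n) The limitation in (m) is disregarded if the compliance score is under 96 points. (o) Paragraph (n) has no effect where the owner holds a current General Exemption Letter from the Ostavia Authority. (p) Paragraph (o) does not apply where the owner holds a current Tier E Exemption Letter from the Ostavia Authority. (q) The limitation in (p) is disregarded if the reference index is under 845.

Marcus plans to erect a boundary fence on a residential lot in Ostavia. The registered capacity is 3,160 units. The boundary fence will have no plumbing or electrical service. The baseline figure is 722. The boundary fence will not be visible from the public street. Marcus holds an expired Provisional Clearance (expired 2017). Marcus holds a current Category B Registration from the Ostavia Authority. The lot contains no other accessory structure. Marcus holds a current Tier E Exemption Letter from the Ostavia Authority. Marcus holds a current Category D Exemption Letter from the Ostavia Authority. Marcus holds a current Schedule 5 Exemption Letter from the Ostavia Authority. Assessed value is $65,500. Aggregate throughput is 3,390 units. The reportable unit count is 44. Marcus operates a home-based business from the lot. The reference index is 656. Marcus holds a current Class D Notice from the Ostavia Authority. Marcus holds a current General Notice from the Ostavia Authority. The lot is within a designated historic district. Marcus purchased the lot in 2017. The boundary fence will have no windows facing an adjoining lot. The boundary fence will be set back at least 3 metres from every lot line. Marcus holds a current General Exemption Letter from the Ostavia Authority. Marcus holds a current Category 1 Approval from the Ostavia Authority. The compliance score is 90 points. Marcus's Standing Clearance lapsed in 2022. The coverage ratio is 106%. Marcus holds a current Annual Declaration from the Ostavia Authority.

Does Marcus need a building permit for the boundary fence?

Yes — Marcus must obtain a building permit.

Exception (a): a current General Notice is held; a current Annual Declaration is held; a current Category D Exemption Letter is held — every condition holds. But: (f) operates against (a): a current Class D Notice is held. So (a) is unavailable.
Exception (b) does not apply: there is no Provisional Clearance in force.
Exception (c): assessed value is $65,500, meeting the $60,500 threshold; a current Category B Registration is held; the coverage ratio is 106%, meeting the 81% threshold — every condition holds. However, paragraph (h) must be considered: (h) applies — a current Schedule 5 Exemption Letter is held. (c) is therefore removed.
Exception (d) is satisfied on its face — the structure will not be visible from the street; the lot has no other accessory structure. But: (i) operates against (d): the lot is in a historic district. (j) is inapplicable (no current Standing Clearance is held), so (i) stands. So (d) is unavailable.
Exception (e): no windows face an adjoining lot; the setback is at least 3 m on every side; there is no plumbing or electrical service — every condition holds. But: (k) operates — aggregate throughput is 3,390 units, below the 3,450 units limit. (l) is triggered (a home-based business operates on the lot), but is displaced by (m): (m) applies — the registered capacity is 3,160 units, below the 4,610 units limit. (n) applies (the compliance score is 90 points, under the 96 points limit), but is overridden by (o): (o) applies — a current General Exemption Letter is held. (p) applies (a current Tier E Exemption Letter is held), but is overridden by (q): (q) is engaged — the reference index is 656, under the 845 limit. (e) is therefore removed.
None of the exceptions is available; § 81 applies in full.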